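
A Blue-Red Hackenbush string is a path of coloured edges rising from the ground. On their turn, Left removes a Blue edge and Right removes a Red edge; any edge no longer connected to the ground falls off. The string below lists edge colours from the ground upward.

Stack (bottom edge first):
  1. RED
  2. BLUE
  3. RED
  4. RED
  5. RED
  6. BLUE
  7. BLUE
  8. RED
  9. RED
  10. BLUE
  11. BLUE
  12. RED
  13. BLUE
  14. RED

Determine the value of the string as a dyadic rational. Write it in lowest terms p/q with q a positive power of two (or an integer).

Prefix values for RED BLUE RED RED RED BLUE BLUE RED RED BLUE BLUE RED BLUE RED via {L|R} + simplicity:
g_1 [R]  L=[∅]  R=[0]  gives -1
g_2 [RB]  L=[-1]  R=[0]  gives -1/2
g_3 [RBR]  L=[-1]  R=[-1/2,0]  gives -3/4
g_4 [RBRR]  L=[-1]  R=[-3/4,-1/2,0]  gives -7/8
g_5 [RBRRR]  L=[-1]  R=[-7/8,-3/4,-1/2,0]  gives -15/16
g_6 [RBRRRB]  L=[-1,-15/16]  R=[-7/8,-3/4,-1/2,0]  gives -29/32
g_7 [RBRRRBB]  L=[-1,-15/16,-29/32]  R=[-7/8,-3/4,-1/2,0]  gives -57/64
g_8 [RBRRRBBR]  L=[-1,-15/16,-29/32]  R=[-57/64,-7/8,-3/4,-1/2,0]  gives -115/128
g_9 [RBRRRBBRR]  L=[-1,-15/16,-29/32]  R=[-115/128,-57/64,-7/8,-3/4,-1/2,0]  gives -231/256
g_10 [RBRRRBBRRB]  L=[-1,-15/16,-29/32,-231/256]  R=[-115/128,-57/64,-7/8,-3/4,-1/2,0]  gives -461/512
g_11 [RBRRRBBRRBB]  L=[-1,-15/16,-29/32,-231/256,-461/512]  R=[-115/128,-57/64,-7/8,-3/4,-1/2,0]  gives -921/1024
g_12 [RBRRRBBRRBBR]  L=[-1,-15/16,-29/32,-231/256,-461/512]  R=[-921/1024,-115/128,-57/64,-7/8,-3/4,-1/2,0]  gives -1843/2048
g_13 [RBRRRBBRRBBRB]  L=[-1,-15/16,-29/32,-231/256,-461/512,-1843/2048]  R=[-921/1024,-115/128,-57/64,-7/8,-3/4,-1/2,0]  gives -3685/4096
g_14 [RBRRRBBRRBBRBR]  L=[-1,-15/16,-29/32,-231/256,-461/512,-1843/2048]  R=[-3685/4096,-921/1024,-115/128,-57/64,-7/8,-3/4,-1/2,0]  gives -7371/8192

-7371/8192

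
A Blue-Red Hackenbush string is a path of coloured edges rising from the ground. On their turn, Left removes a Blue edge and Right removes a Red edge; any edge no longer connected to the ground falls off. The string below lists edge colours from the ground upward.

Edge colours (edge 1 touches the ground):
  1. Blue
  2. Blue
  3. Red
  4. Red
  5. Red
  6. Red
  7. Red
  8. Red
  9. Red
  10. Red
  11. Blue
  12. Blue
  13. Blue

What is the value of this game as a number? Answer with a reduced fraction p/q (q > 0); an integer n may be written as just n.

2063/2048

g_1 [B]  L=[0]  R=[·]  gives 1
g_2 [BB]  L=[0,1]  R=[·]  gives 2
g_3 [BBR]  L=[0,1]  R=[2]  gives 3/2
g_4 [BBRR]  L=[0,1]  R=[3/2,2]  gives 5/4
g_5 [BBRRR]  L=[0,1]  R=[5/4,3/2,2]  gives 9/8
g_6 [BBRRRR]  L=[0,1]  R=[9/8,5/4,3/2,2]  gives 17/16
g_7 [BBRRRRR]  L=[0,1]  R=[17/16,9/8,5/4,3/2,2]  gives 33/32
g_8 [BBRRRRRR]  L=[0,1]  R=[33/32,17/16,9/8,5/4,3/2,2]  gives 65/64
g_9 [BBRRRRRRR]  L=[0,1]  R=[65/64,33/32,17/16,9/8,5/4,3/2,2]  gives 129/128
g_10 [BBRRRRRRRR]  L=[0,1]  R=[129/128,65/64,33/32,17/16,9/8,5/4,3/2,2]  gives 257/256
g_11 [BBRRRRRRRRB]  L=[0,1,257/256]  R=[129/128,65/64,33/32,17/16,9/8,5/4,3/2,2]  gives 515/512
g_12 [BBRRRRRRRRBB]  L=[0,1,257/256,515/512]  R=[129/128,65/64,33/32,17/16,9/8,5/4,3/2,2]  gives 1031/1024
g_13 [BBRRRRRRRRBBB]  L=[0,1,257/256,515/512,1031/1024]  R=[129/128,65/64,33/32,17/16,9/8,5/4,3/2,2]  gives 2063/2048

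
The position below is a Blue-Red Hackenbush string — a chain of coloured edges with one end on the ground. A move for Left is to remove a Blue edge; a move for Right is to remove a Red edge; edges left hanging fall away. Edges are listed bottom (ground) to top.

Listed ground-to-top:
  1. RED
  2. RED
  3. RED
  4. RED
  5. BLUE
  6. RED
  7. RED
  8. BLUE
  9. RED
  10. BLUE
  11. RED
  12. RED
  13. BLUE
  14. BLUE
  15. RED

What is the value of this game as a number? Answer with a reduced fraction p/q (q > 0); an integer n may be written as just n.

val_1 [R]  L=[·]  R=[0]  gives -1
val_2 [RR]  L=[·]  R=[-1,0]  gives -2
val_3 [RRR]  L=[·]  R=[-2,-1,0]  gives -3
val_4 [RRRR]  L=[·]  R=[-3,-2,-1,0]  gives -4
val_5 [RRRRB]  L=[-4]  R=[-3,-2,-1,0]  gives -7/2
val_6 [RRRRBR]  L=[-4]  R=[-7/2,-3,-2,-1,0]  gives -15/4
val_7 [RRRRBRR]  L=[-4]  R=[-15/4,-7/2,-3,-2,-1,0]  gives -31/8
val_8 [RRRRBRRB]  L=[-4,-31/8]  R=[-15/4,-7/2,-3,-2,-1,0]  gives -61/16
val_9 [RRRRBRRBR]  L=[-4,-31/8]  R=[-61/16,-15/4,-7/2,-3,-2,-1,0]  gives -123/32
val_10 [RRRRBRRBRB]  L=[-4,-31/8,-123/32]  R=[-61/16,-15/4,-7/2,-3,-2,-1,0]  gives -245/64
val_11 [RRRRBRRBRBR]  L=[-4,-31/8,-123/32]  R=[-245/64,-61/16,-15/4,-7/2,-3,-2,-1,0]  gives -491/128
val_12 [RRRRBRRBRBRR]  L=[-4,-31/8,-123/32]  R=[-491/128,-245/64,-61/16,-15/4,-7/2,-3,-2,-1,0]  gives -983/256
val_13 [RRRRBRRBRBRRB]  L=[-4,-31/8,-123/32,-983/256]  R=[-491/128,-245/64,-61/16,-15/4,-7/2,-3,-2,-1,0]  gives -1965/512
val_14 [RRRRBRRBRBRRBB]  L=[-4,-31/8,-123/32,-983/256,-1965/512]  R=[-491/128,-245/64,-61/16,-15/4,-7/2,-3,-2,-1,0]  gives -3929/1024
val_15 [RRRRBRRBRBRRBBR]  L=[-4,-31/8,-123/32,-983/256,-1965/512]  R=[-3929/1024,-491/128,-245/64,-61/16,-15/4,-7/2,-3,-2,-1,0]  gives -7859/2048

-7859/2048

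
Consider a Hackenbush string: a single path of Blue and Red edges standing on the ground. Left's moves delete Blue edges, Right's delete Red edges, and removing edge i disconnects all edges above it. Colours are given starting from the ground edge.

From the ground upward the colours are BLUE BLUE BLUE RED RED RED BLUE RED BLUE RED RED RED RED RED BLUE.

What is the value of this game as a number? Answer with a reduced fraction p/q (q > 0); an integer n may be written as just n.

Recurse on prefixes of the 15-edge string BLUE BLUE BLUE RED RED RED BLUE RED BLUE RED RED RED RED RED BLUE:
step 1: add BLUE to get B; options L={ 0 } R={ none } gives 1
step 2: add BLUE to get BB; options L={ 0; 1 } R={ none } gives 2
step 3: add BLUE to get BBB; options L={ 0; 1; 2 } R={ none } gives 3
step 4: add RED to get BBBR; options L={ 0; 1; 2 } R={ 3 } gives 5/2
step 5: add RED to get BBBRR; options L={ 0; 1; 2 } R={ 5/2; 3 } gives 9/4
step 6: add RED to get BBBRRR; options L={ 0; 1; 2 } R={ 9/4; 5/2; 3 } gives 17/8
step 7: add BLUE to get BBBRRRB; options L={ 0; 1; 2; 17/8 } R={ 9/4; 5/2; 3 } gives 35/16
step 8: add RED to get BBBRRRBR; options L={ 0; 1; 2; 17/8 } R={ 35/16; 9/4; 5/2; 3 } gives 69/32
step 9: add BLUE to get BBBRRRBRB; options L={ 0; 1; 2; 17/8; 69/32 } R={ 35/16; 9/4; 5/2; 3 } gives 139/64
step 10: add RED to get BBBRRRBRBR; options L={ 0; 1; 2; 17/8; 69/32 } R={ 139/64; 35/16; 9/4; 5/2; 3 } gives 277/128
step 11: add RED to get BBBRRRBRBRR; options L={ 0; 1; 2; 17/8; 69/32 } R={ 277/128; 139/64; 35/16; 9/4; 5/2; 3 } gives 553/256
step 12: add RED to get BBBRRRBRBRRR; options L={ 0; 1; 2; 17/8; 69/32 } R={ 553/256; 277/128; 139/64; 35/16; 9/4; 5/2; 3 } gives 1105/512
step 13: add RED to get BBBRRRBRBRRRR; options L={ 0; 1; 2; 17/8; 69/32 } R={ 1105/512; 553/256; 277/128; 139/64; 35/16; 9/4; 5/2; 3 } gives 2209/1024
step 14: add RED to get BBBRRRBRBRRRRR; options L={ 0; 1; 2; 17/8; 69/32 } R={ 2209/1024; 1105/512; 553/256; 277/128; 139/64; 35/16; 9/4; 5/2; 3 } gives 4417/2048
step 15: add BLUE to get BBBRRRBRBRRRRRB; options L={ 0; 1; 2; 17/8; 69/32; 4417/2048 } R={ 2209/1024; 1105/512; 553/256; 277/128; 139/64; 35/16; 9/4; 5/2; 3 } gives 8835/4096

8835/4096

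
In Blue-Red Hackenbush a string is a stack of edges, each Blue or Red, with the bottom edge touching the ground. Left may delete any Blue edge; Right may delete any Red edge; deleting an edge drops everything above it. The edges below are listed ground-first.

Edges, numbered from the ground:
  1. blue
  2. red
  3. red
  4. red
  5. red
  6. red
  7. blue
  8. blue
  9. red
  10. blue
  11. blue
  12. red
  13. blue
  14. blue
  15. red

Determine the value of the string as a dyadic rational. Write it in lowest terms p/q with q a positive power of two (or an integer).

877/16384

Prefix values for blue red red red red red blue blue red blue blue red blue blue red via {L|R} + simplicity:
value_1 [b]  L=[0]  R=[]  = 1
value_2 [br]  L=[0]  R=[1]  = 1/2
value_3 [brr]  L=[0]  R=[1/2 1]  = 1/4
value_4 [brrr]  L=[0]  R=[1/4 1/2 1]  = 1/8
value_5 [brrrr]  L=[0]  R=[1/8 1/4 1/2 1]  = 1/16
value_6 [brrrrr]  L=[0]  R=[1/16 1/8 1/4 1/2 1]  = 1/32
value_7 [brrrrrb]  L=[0 1/32]  R=[1/16 1/8 1/4 1/2 1]  = 3/64
value_8 [brrrrrbb]  L=[0 1/32 3/64]  R=[1/16 1/8 1/4 1/2 1]  = 7/128
value_9 [brrrrrbbr]  L=[0 1/32 3/64]  R=[7/128 1/16 1/8 1/4 1/2 1]  = 13/256
value_10 [brrrrrbbrb]  L=[0 1/32 3/64 13/256]  R=[7/128 1/16 1/8 1/4 1/2 1]  = 27/512
value_11 [brrrrrbbrbb]  L=[0 1/32 3/64 13/256 27/512]  R=[7/128 1/16 1/8 1/4 1/2 1]  = 55/1024
value_12 [brrrrrbbrbbr]  L=[0 1/32 3/64 13/256 27/512]  R=[55/1024 7/128 1/16 1/8 1/4 1/2 1]  = 109/2048
value_13 [brrrrrbbrbbrb]  L=[0 1/32 3/64 13/256 27/512 109/2048]  R=[55/1024 7/128 1/16 1/8 1/4 1/2 1]  = 219/4096
value_14 [brrrrrbbrbbrbb]  L=[0 1/32 3/64 13/256 27/512 109/2048 219/4096]  R=[55/1024 7/128 1/16 1/8 1/4 1/2 1]  = 439/8192
value_15 [brrrrrbbrbbrbbr]  L=[0 1/32 3/64 13/256 27/512 109/2048 219/4096]  R=[439/8192 55/1024 7/128 1/16 1/8 1/4 1/2 1]  = 877/16384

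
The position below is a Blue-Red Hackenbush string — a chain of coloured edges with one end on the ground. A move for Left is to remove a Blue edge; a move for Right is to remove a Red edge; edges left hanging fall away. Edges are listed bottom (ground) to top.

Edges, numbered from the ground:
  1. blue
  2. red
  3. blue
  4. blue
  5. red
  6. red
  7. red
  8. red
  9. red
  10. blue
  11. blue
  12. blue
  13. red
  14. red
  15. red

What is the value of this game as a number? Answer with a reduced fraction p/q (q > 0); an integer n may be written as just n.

12401/16384

Recurse on prefixes of the 15-edge string blue red blue blue red red red red red blue blue blue red red red:
step 1: add blue to get b; options L={ 0 } R={ — } — 1
step 2: add red to get br; options L={ 0 } R={ 1 } — 1/2
step 3: add blue to get brb; options L={ 0 1/2 } R={ 1 } — 3/4
step 4: add blue to get brbb; options L={ 0 1/2 3/4 } R={ 1 } — 7/8
step 5: add red to get brbbr; options L={ 0 1/2 3/4 } R={ 7/8 1 } — 13/16
step 6: add red to get brbbrr; options L={ 0 1/2 3/4 } R={ 13/16 7/8 1 } — 25/32
step 7: add red to get brbbrrr; options L={ 0 1/2 3/4 } R={ 25/32 13/16 7/8 1 } — 49/64
step 8: add red to get brbbrrrr; options L={ 0 1/2 3/4 } R={ 49/64 25/32 13/16 7/8 1 } — 97/128
step 9: add red to get brbbrrrrr; options L={ 0 1/2 3/4 } R={ 97/128 49/64 25/32 13/16 7/8 1 } — 193/256
step 10: add blue to get brbbrrrrrb; options L={ 0 1/2 3/4 193/256 } R={ 97/128 49/64 25/32 13/16 7/8 1 } — 387/512
step 11: add blue to get brbbrrrrrbb; options L={ 0 1/2 3/4 193/256 387/512 } R={ 97/128 49/64 25/32 13/16 7/8 1 } — 775/1024
step 12: add blue to get brbbrrrrrbbb; options L={ 0 1/2 3/4 193/256 387/512 775/1024 } R={ 97/128 49/64 25/32 13/16 7/8 1 } — 1551/2048
step 13: add red to get brbbrrrrrbbbr; options L={ 0 1/2 3/4 193/256 387/512 775/1024 } R={ 1551/2048 97/128 49/64 25/32 13/16 7/8 1 } — 3101/4096
step 14: add red to get brbbrrrrrbbbrr; options L={ 0 1/2 3/4 193/256 387/512 775/1024 } R={ 3101/4096 1551/2048 97/128 49/64 25/32 13/16 7/8 1 } — 6201/8192
step 15: add red to get brbbrrrrrbbbrrr; options L={ 0 1/2 3/4 193/256 387/512 775/1024 } R={ 6201/8192 3101/4096 1551/2048 97/128 49/64 25/32 13/16 7/8 1 } — 12401/16384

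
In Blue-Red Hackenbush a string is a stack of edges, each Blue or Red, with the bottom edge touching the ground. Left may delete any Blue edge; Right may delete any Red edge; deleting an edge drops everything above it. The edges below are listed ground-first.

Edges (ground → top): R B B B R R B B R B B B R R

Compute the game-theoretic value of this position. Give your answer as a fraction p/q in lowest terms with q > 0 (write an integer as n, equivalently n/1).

-1607/8192

Recurse on prefixes of the 14-edge string R B B B R R B B R B B B R R:
val(R) = { · | 0 } => -1
val(RB) = { -1 | 0 } => -1/2
val(RBB) = { -1,-1/2 | 0 } => -1/4
val(RBBB) = { -1,-1/2,-1/4 | 0 } => -1/8
val(RBBBR) = { -1,-1/2,-1/4 | -1/8,0 } => -3/16
val(RBBBRR) = { -1,-1/2,-1/4 | -3/16,-1/8,0 } => -7/32
val(RBBBRRB) = { -1,-1/2,-1/4,-7/32 | -3/16,-1/8,0 } => -13/64
val(RBBBRRBB) = { -1,-1/2,-1/4,-7/32,-13/64 | -3/16,-1/8,0 } => -25/128
val(RBBBRRBBR) = { -1,-1/2,-1/4,-7/32,-13/64 | -25/128,-3/16,-1/8,0 } => -51/256
val(RBBBRRBBRB) = { -1,-1/2,-1/4,-7/32,-13/64,-51/256 | -25/128,-3/16,-1/8,0 } => -101/512
val(RBBBRRBBRBB) = { -1,-1/2,-1/4,-7/32,-13/64,-51/256,-101/512 | -25/128,-3/16,-1/8,0 } => -201/1024
val(RBBBRRBBRBBB) = { -1,-1/2,-1/4,-7/32,-13/64,-51/256,-101/512,-201/1024 | -25/128,-3/16,-1/8,0 } => -401/2048
val(RBBBRRBBRBBBR) = { -1,-1/2,-1/4,-7/32,-13/64,-51/256,-101/512,-201/1024 | -401/2048,-25/128,-3/16,-1/8,0 } => -803/4096
val(RBBBRRBBRBBBRR) = { -1,-1/2,-1/4,-7/32,-13/64,-51/256,-101/512,-201/1024 | -803/4096,-401/2048,-25/128,-3/16,-1/8,0 } => -1607/8192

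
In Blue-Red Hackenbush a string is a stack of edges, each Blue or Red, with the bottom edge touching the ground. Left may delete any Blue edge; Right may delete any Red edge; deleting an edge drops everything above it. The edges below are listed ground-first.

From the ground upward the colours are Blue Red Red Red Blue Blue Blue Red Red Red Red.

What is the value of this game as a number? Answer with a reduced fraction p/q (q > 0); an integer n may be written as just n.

Prefix values for Blue Red Red Red Blue Blue Blue Red Red Red Red via {L|R} + simplicity:
step 1: add Blue to get B; options L={ 0 } R={ · } => 1
step 2: add Red to get BR; options L={ 0 } R={ 1 } => 1/2
step 3: add Red to get BRR; options L={ 0 } R={ 1/2,1 } => 1/4
step 4: add Red to get BRRR; options L={ 0 } R={ 1/4,1/2,1 } => 1/8
step 5: add Blue to get BRRRB; options L={ 0,1/8 } R={ 1/4,1/2,1 } => 3/16
step 6: add Blue to get BRRRBB; options L={ 0,1/8,3/16 } R={ 1/4,1/2,1 } => 7/32
step 7: add Blue to get BRRRBBB; options L={ 0,1/8,3/16,7/32 } R={ 1/4,1/2,1 } => 15/64
step 8: add Red to get BRRRBBBR; options L={ 0,1/8,3/16,7/32 } R={ 15/64,1/4,1/2,1 } => 29/128
step 9: add Red to get BRRRBBBRR; options L={ 0,1/8,3/16,7/32 } R={ 29/128,15/64,1/4,1/2,1 } => 57/256
step 10: add Red to get BRRRBBBRRR; options L={ 0,1/8,3/16,7/32 } R={ 57/256,29/128,15/64,1/4,1/2,1 } => 113/512
step 11: add Red to get BRRRBBBRRRR; options L={ 0,1/8,3/16,7/32 } R={ 113/512,57/256,29/128,15/64,1/4,1/2,1 } => 225/1024

225/1024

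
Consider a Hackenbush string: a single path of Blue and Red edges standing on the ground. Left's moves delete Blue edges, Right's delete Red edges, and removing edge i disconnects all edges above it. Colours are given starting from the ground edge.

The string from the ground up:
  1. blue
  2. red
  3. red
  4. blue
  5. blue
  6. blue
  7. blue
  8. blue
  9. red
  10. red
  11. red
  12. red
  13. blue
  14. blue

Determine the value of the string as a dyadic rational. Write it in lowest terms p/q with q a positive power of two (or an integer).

3975/8192

Build v(s[:k]) for k = 1..14, string s = blue red red blue blue blue blue blue red red red red blue blue.
b: Left { 0 }, Right { · } = simplest 1
br: Left { 0 }, Right { 1 } = simplest 1/2
brr: Left { 0 }, Right { 1/2 1 } = simplest 1/4
brrb: Left { 0 1/4 }, Right { 1/2 1 } = simplest 3/8
brrbb: Left { 0 1/4 3/8 }, Right { 1/2 1 } = simplest 7/16
brrbbb: Left { 0 1/4 3/8 7/16 }, Right { 1/2 1 } = simplest 15/32
brrbbbb: Left { 0 1/4 3/8 7/16 15/32 }, Right { 1/2 1 } = simplest 31/64
brrbbbbb: Left { 0 1/4 3/8 7/16 15/32 31/64 }, Right { 1/2 1 } = simplest 63/128
brrbbbbbr: Left { 0 1/4 3/8 7/16 15/32 31/64 }, Right { 63/128 1/2 1 } = simplest 125/256
brrbbbbbrr: Left { 0 1/4 3/8 7/16 15/32 31/64 }, Right { 125/256 63/128 1/2 1 } = simplest 249/512
brrbbbbbrrr: Left { 0 1/4 3/8 7/16 15/32 31/64 }, Right { 249/512 125/256 63/128 1/2 1 } = simplest 497/1024
brrbbbbbrrrr: Left { 0 1/4 3/8 7/16 15/32 31/64 }, Right { 497/1024 249/512 125/256 63/128 1/2 1 } = simplest 993/2048
brrbbbbbrrrrb: Left { 0 1/4 3/8 7/16 15/32 31/64 993/2048 }, Right { 497/1024 249/512 125/256 63/128 1/2 1 } = simplest 1987/4096
brrbbbbbrrrrbb: Left { 0 1/4 3/8 7/16 15/32 31/64 993/2048 1987/4096 }, Right { 497/1024 249/512 125/256 63/128 1/2 1 } = simplest 3975/8192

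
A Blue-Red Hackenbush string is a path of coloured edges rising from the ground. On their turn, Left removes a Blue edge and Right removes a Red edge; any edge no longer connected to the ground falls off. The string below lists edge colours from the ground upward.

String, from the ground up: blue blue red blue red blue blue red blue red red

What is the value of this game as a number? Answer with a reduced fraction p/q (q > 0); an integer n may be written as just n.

G(b) = { 0 | none } so 1
G(bb) = { 0 1 | none } so 2
G(bbr) = { 0 1 | 2 } so 3/2
G(bbrb) = { 0 1 3/2 | 2 } so 7/4
G(bbrbr) = { 0 1 3/2 | 7/4 2 } so 13/8
G(bbrbrb) = { 0 1 3/2 13/8 | 7/4 2 } so 27/16
G(bbrbrbb) = { 0 1 3/2 13/8 27/16 | 7/4 2 } so 55/32
G(bbrbrbbr) = { 0 1 3/2 13/8 27/16 | 55/32 7/4 2 } so 109/64
G(bbrbrbbrb) = { 0 1 3/2 13/8 27/16 109/64 | 55/32 7/4 2 } so 219/128
G(bbrbrbbrbr) = { 0 1 3/2 13/8 27/16 109/64 | 219/128 55/32 7/4 2 } so 437/256
G(bbrbrbbrbrr) = { 0 1 3/2 13/8 27/16 109/64 | 437/256 219/128 55/32 7/4 2 } so 873/512

873/512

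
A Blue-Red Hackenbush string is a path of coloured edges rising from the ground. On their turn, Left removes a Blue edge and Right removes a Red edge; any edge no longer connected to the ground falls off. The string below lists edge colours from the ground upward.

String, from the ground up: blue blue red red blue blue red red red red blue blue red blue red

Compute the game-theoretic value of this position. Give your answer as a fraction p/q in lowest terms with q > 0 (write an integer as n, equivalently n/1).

step 1: add blue to get b; options L={ 0 } R={ none } — 1
step 2: add blue to get bb; options L={ 0,1 } R={ none } — 2
step 3: add red to get bbr; options L={ 0,1 } R={ 2 } — 3/2
step 4: add red to get bbrr; options L={ 0,1 } R={ 3/2,2 } — 5/4
step 5: add blue to get bbrrb; options L={ 0,1,5/4 } R={ 3/2,2 } — 11/8
step 6: add blue to get bbrrbb; options L={ 0,1,5/4,11/8 } R={ 3/2,2 } — 23/16
step 7: add red to get bbrrbbr; options L={ 0,1,5/4,11/8 } R={ 23/16,3/2,2 } — 45/32
step 8: add red to get bbrrbbrr; options L={ 0,1,5/4,11/8 } R={ 45/32,23/16,3/2,2 } — 89/64
step 9: add red to get bbrrbbrrr; options L={ 0,1,5/4,11/8 } R={ 89/64,45/32,23/16,3/2,2 } — 177/128
step 10: add red to get bbrrbbrrrr; options L={ 0,1,5/4,11/8 } R={ 177/128,89/64,45/32,23/16,3/2,2 } — 353/256
step 11: add blue to get bbrrbbrrrrb; options L={ 0,1,5/4,11/8,353/256 } R={ 177/128,89/64,45/32,23/16,3/2,2 } — 707/512
step 12: add blue to get bbrrbbrrrrbb; options L={ 0,1,5/4,11/8,353/256,707/512 } R={ 177/128,89/64,45/32,23/16,3/2,2 } — 1415/1024
step 13: add red to get bbrrbbrrrrbbr; options L={ 0,1,5/4,11/8,353/256,707/512 } R={ 1415/1024,177/128,89/64,45/32,23/16,3/2,2 } — 2829/2048
step 14: add blue to get bbrrbbrrrrbbrb; options L={ 0,1,5/4,11/8,353/256,707/512,2829/2048 } R={ 1415/1024,177/128,89/64,45/32,23/16,3/2,2 } — 5659/4096
step 15: add red to get bbrrbbrrrrbbrbr; options L={ 0,1,5/4,11/8,353/256,707/512,2829/2048 } R={ 5659/4096,1415/1024,177/128,89/64,45/32,23/16,3/2,2 } — 11317/8192

11317/8192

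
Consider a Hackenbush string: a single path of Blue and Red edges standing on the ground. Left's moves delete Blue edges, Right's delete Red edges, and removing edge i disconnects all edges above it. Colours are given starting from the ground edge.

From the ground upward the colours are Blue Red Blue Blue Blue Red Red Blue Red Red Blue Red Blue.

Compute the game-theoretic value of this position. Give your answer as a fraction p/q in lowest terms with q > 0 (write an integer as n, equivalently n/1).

3659/4096

Recurse on prefixes of the 13-edge string Blue Red Blue Blue Blue Red Red Blue Red Red Blue Red Blue:
G(B) = { 0 | none } → 1
G(BR) = { 0 | 1 } → 1/2
G(BRB) = { 0; 1/2 | 1 } → 3/4
G(BRBB) = { 0; 1/2; 3/4 | 1 } → 7/8
G(BRBBB) = { 0; 1/2; 3/4; 7/8 | 1 } → 15/16
G(BRBBBR) = { 0; 1/2; 3/4; 7/8 | 15/16; 1 } → 29/32
G(BRBBBRR) = { 0; 1/2; 3/4; 7/8 | 29/32; 15/16; 1 } → 57/64
G(BRBBBRRB) = { 0; 1/2; 3/4; 7/8; 57/64 | 29/32; 15/16; 1 } → 115/128
G(BRBBBRRBR) = { 0; 1/2; 3/4; 7/8; 57/64 | 115/128; 29/32; 15/16; 1 } → 229/256
G(BRBBBRRBRR) = { 0; 1/2; 3/4; 7/8; 57/64 | 229/256; 115/128; 29/32; 15/16; 1 } → 457/512
G(BRBBBRRBRRB) = { 0; 1/2; 3/4; 7/8; 57/64; 457/512 | 229/256; 115/128; 29/32; 15/16; 1 } → 915/1024
G(BRBBBRRBRRBR) = { 0; 1/2; 3/4; 7/8; 57/64; 457/512 | 915/1024; 229/256; 115/128; 29/32; 15/16; 1 } → 1829/2048
G(BRBBBRRBRRBRB) = { 0; 1/2; 3/4; 7/8; 57/64; 457/512; 1829/2048 | 915/1024; 229/256; 115/128; 29/32; 15/16; 1 } → 3659/4096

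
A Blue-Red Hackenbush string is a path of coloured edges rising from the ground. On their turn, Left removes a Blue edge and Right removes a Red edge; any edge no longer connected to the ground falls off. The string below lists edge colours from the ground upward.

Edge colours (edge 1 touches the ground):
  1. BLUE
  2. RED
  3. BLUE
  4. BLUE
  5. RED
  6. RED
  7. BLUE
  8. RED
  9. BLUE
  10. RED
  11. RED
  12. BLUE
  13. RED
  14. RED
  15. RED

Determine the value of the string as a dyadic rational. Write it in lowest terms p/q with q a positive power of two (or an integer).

12945/16384

Build val(s[:k]) for k = 1..15, string s = BLUE RED BLUE BLUE RED RED BLUE RED BLUE RED RED BLUE RED RED RED.
1 of 15 · B · max L 0 · min R +∞ ⇒ 1
2 of 15 · BR · max L 0 · min R 1 ⇒ 1/2
3 of 15 · BRB · max L 1/2 · min R 1 ⇒ 3/4
4 of 15 · BRBB · max L 3/4 · min R 1 ⇒ 7/8
5 of 15 · BRBBR · max L 3/4 · min R 7/8 ⇒ 13/16
6 of 15 · BRBBRR · max L 3/4 · min R 13/16 ⇒ 25/32
7 of 15 · BRBBRRB · max L 25/32 · min R 13/16 ⇒ 51/64
8 of 15 · BRBBRRBR · max L 25/32 · min R 51/64 ⇒ 101/128
9 of 15 · BRBBRRBRB · max L 101/128 · min R 51/64 ⇒ 203/256
10 of 15 · BRBBRRBRBR · max L 101/128 · min R 203/256 ⇒ 405/512
11 of 15 · BRBBRRBRBRR · max L 101/128 · min R 405/512 ⇒ 809/1024
12 of 15 · BRBBRRBRBRRB · max L 809/1024 · min R 405/512 ⇒ 1619/2048
13 of 15 · BRBBRRBRBRRBR · max L 809/1024 · min R 1619/2048 ⇒ 3237/4096
14 of 15 · BRBBRRBRBRRBRR · max L 809/1024 · min R 3237/4096 ⇒ 6473/8192
15 of 15 · BRBBRRBRBRRBRRR · max L 809/1024 · min R 6473/8192 ⇒ 12945/16384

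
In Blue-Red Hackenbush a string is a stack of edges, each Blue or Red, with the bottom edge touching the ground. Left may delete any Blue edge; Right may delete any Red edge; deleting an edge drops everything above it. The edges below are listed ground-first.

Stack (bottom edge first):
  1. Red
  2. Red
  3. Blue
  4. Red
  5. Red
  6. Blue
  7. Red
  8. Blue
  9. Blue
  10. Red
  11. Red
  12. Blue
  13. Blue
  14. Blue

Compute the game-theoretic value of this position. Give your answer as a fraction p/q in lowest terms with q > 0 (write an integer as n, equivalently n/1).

-7473/4096

Prefix values for Red Red Blue Red Red Blue Red Blue Blue Red Red Blue Blue Blue via {L|R} + simplicity:
edge 1 of 14 (Red): { — | 0 } — -1
edge 2 of 14 (Red): { — | -1; 0 } — -2
edge 3 of 14 (Blue): { -2 | -1; 0 } — -3/2
edge 4 of 14 (Red): { -2 | -3/2; -1; 0 } — -7/4
edge 5 of 14 (Red): { -2 | -7/4; -3/2; -1; 0 } — -15/8
edge 6 of 14 (Blue): { -2; -15/8 | -7/4; -3/2; -1; 0 } — -29/16
edge 7 of 14 (Red): { -2; -15/8 | -29/16; -7/4; -3/2; -1; 0 } — -59/32
edge 8 of 14 (Blue): { -2; -15/8; -59/32 | -29/16; -7/4; -3/2; -1; 0 } — -117/64
edge 9 of 14 (Blue): { -2; -15/8; -59/32; -117/64 | -29/16; -7/4; -3/2; -1; 0 } — -233/128
edge 10 of 14 (Red): { -2; -15/8; -59/32; -117/64 | -233/128; -29/16; -7/4; -3/2; -1; 0 } — -467/256
edge 11 of 14 (Red): { -2; -15/8; -59/32; -117/64 | -467/256; -233/128; -29/16; -7/4; -3/2; -1; 0 } — -935/512
edge 12 of 14 (Blue): { -2; -15/8; -59/32; -117/64; -935/512 | -467/256; -233/128; -29/16; -7/4; -3/2; -1; 0 } — -1869/1024
edge 13 of 14 (Blue): { -2; -15/8; -59/32; -117/64; -935/512; -1869/1024 | -467/256; -233/128; -29/16; -7/4; -3/2; -1; 0 } — -3737/2048
edge 14 of 14 (Blue): { -2; -15/8; -59/32; -117/64; -935/512; -1869/1024; -3737/2048 | -467/256; -233/128; -29/16; -7/4; -3/2; -1; 0 } — -7473/4096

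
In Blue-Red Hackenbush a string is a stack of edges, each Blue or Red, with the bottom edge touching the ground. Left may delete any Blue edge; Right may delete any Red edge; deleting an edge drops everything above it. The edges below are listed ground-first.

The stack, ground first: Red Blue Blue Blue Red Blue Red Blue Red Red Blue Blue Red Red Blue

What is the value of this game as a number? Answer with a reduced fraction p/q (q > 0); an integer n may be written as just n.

-2765/16384

edge 1 of 15 (Red): { ∅ | 0 } → -1
edge 2 of 15 (Blue): { -1 | 0 } → -1/2
edge 3 of 15 (Blue): { -1 -1/2 | 0 } → -1/4
edge 4 of 15 (Blue): { -1 -1/2 -1/4 | 0 } → -1/8
edge 5 of 15 (Red): { -1 -1/2 -1/4 | -1/8 0 } → -3/16
edge 6 of 15 (Blue): { -1 -1/2 -1/4 -3/16 | -1/8 0 } → -5/32
edge 7 of 15 (Red): { -1 -1/2 -1/4 -3/16 | -5/32 -1/8 0 } → -11/64
edge 8 of 15 (Blue): { -1 -1/2 -1/4 -3/16 -11/64 | -5/32 -1/8 0 } → -21/128
edge 9 of 15 (Red): { -1 -1/2 -1/4 -3/16 -11/64 | -21/128 -5/32 -1/8 0 } → -43/256
edge 10 of 15 (Red): { -1 -1/2 -1/4 -3/16 -11/64 | -43/256 -21/128 -5/32 -1/8 0 } → -87/512
edge 11 of 15 (Blue): { -1 -1/2 -1/4 -3/16 -11/64 -87/512 | -43/256 -21/128 -5/32 -1/8 0 } → -173/1024
edge 12 of 15 (Blue): { -1 -1/2 -1/4 -3/16 -11/64 -87/512 -173/1024 | -43/256 -21/128 -5/32 -1/8 0 } → -345/2048
edge 13 of 15 (Red): { -1 -1/2 -1/4 -3/16 -11/64 -87/512 -173/1024 | -345/2048 -43/256 -21/128 -5/32 -1/8 0 } → -691/4096
edge 14 of 15 (Red): { -1 -1/2 -1/4 -3/16 -11/64 -87/512 -173/1024 | -691/4096 -345/2048 -43/256 -21/128 -5/32 -1/8 0 } → -1383/8192
edge 15 of 15 (Blue): { -1 -1/2 -1/4 -3/16 -11/64 -87/512 -173/1024 -1383/8192 | -691/4096 -345/2048 -43/256 -21/128 -5/32 -1/8 0 } → -2765/16384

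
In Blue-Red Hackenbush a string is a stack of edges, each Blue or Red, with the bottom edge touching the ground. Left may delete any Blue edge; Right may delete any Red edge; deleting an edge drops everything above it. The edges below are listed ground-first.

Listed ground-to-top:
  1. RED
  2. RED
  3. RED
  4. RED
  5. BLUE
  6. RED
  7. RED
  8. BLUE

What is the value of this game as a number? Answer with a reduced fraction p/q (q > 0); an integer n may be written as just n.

-61/16

Recurse on prefixes of the 8-edge string RED RED RED RED BLUE RED RED BLUE:
R: Left { — }, Right { 0 } — simplest -1
RR: Left { — }, Right { -1 0 } — simplest -2
RRR: Left { — }, Right { -2 -1 0 } — simplest -3
RRRR: Left { — }, Right { -3 -2 -1 0 } — simplest -4
RRRRB: Left { -4 }, Right { -3 -2 -1 0 } — simplest -7/2
RRRRBR: Left { -4 }, Right { -7/2 -3 -2 -1 0 } — simplest -15/4
RRRRBRR: Left { -4 }, Right { -15/4 -7/2 -3 -2 -1 0 } — simplest -31/8
RRRRBRRB: Left { -4 -31/8 }, Right { -15/4 -7/2 -3 -2 -1 0 } — simplest -61/16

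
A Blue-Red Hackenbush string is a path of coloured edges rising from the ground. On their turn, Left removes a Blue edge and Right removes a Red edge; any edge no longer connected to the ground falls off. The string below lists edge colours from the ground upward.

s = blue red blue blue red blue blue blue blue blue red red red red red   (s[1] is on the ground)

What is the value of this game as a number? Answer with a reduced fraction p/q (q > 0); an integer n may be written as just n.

Recurse on prefixes of the 15-edge string blue red blue blue red blue blue blue blue blue red red red red red:
1 of 15 · b · max L 0 · min R +∞ → 1
2 of 15 · br · max L 0 · min R 1 → 1/2
3 of 15 · brb · max L 1/2 · min R 1 → 3/4
4 of 15 · brbb · max L 3/4 · min R 1 → 7/8
5 of 15 · brbbr · max L 3/4 · min R 7/8 → 13/16
6 of 15 · brbbrb · max L 13/16 · min R 7/8 → 27/32
7 of 15 · brbbrbb · max L 27/32 · min R 7/8 → 55/64
8 of 15 · brbbrbbb · max L 55/64 · min R 7/8 → 111/128
9 of 15 · brbbrbbbb · max L 111/128 · min R 7/8 → 223/256
10 of 15 · brbbrbbbbb · max L 223/256 · min R 7/8 → 447/512
11 of 15 · brbbrbbbbbr · max L 223/256 · min R 447/512 → 893/1024
12 of 15 · brbbrbbbbbrr · max L 223/256 · min R 893/1024 → 1785/2048
13 of 15 · brbbrbbbbbrrr · max L 223/256 · min R 1785/2048 → 3569/4096
14 of 15 · brbbrbbbbbrrrr · max L 223/256 · min R 3569/4096 → 7137/8192
15 of 15 · brbbrbbbbbrrrrr · max L 223/256 · min R 7137/8192 → 14273/16384

14273/16384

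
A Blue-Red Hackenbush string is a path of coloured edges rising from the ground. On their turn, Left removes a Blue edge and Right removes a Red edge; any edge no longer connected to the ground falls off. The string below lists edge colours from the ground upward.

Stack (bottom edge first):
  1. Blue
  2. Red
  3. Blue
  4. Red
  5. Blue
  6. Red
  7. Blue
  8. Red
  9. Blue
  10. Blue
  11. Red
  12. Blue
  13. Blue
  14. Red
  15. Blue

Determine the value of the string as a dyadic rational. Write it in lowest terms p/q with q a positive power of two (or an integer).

10971/16384

Prefix values for Blue Red Blue Red Blue Red Blue Red Blue Blue Red Blue Blue Red Blue via {L|R} + simplicity:
val_1 [B]  L=[0]  R=[(no moves)]  — 1
val_2 [BR]  L=[0]  R=[1]  — 1/2
val_3 [BRB]  L=[0; 1/2]  R=[1]  — 3/4
val_4 [BRBR]  L=[0; 1/2]  R=[3/4; 1]  — 5/8
val_5 [BRBRB]  L=[0; 1/2; 5/8]  R=[3/4; 1]  — 11/16
val_6 [BRBRBR]  L=[0; 1/2; 5/8]  R=[11/16; 3/4; 1]  — 21/32
val_7 [BRBRBRB]  L=[0; 1/2; 5/8; 21/32]  R=[11/16; 3/4; 1]  — 43/64
val_8 [BRBRBRBR]  L=[0; 1/2; 5/8; 21/32]  R=[43/64; 11/16; 3/4; 1]  — 85/128
val_9 [BRBRBRBRB]  L=[0; 1/2; 5/8; 21/32; 85/128]  R=[43/64; 11/16; 3/4; 1]  — 171/256
val_10 [BRBRBRBRBB]  L=[0; 1/2; 5/8; 21/32; 85/128; 171/256]  R=[43/64; 11/16; 3/4; 1]  — 343/512
val_11 [BRBRBRBRBBR]  L=[0; 1/2; 5/8; 21/32; 85/128; 171/256]  R=[343/512; 43/64; 11/16; 3/4; 1]  — 685/1024
val_12 [BRBRBRBRBBRB]  L=[0; 1/2; 5/8; 21/32; 85/128; 171/256; 685/1024]  R=[343/512; 43/64; 11/16; 3/4; 1]  — 1371/2048
val_13 [BRBRBRBRBBRBB]  L=[0; 1/2; 5/8; 21/32; 85/128; 171/256; 685/1024; 1371/2048]  R=[343/512; 43/64; 11/16; 3/4; 1]  — 2743/4096
val_14 [BRBRBRBRBBRBBR]  L=[0; 1/2; 5/8; 21/32; 85/128; 171/256; 685/1024; 1371/2048]  R=[2743/4096; 343/512; 43/64; 11/16; 3/4; 1]  — 5485/8192
val_15 [BRBRBRBRBBRBBRB]  L=[0; 1/2; 5/8; 21/32; 85/128; 171/256; 685/1024; 1371/2048; 5485/8192]  R=[2743/4096; 343/512; 43/64; 11/16; 3/4; 1]  — 10971/16384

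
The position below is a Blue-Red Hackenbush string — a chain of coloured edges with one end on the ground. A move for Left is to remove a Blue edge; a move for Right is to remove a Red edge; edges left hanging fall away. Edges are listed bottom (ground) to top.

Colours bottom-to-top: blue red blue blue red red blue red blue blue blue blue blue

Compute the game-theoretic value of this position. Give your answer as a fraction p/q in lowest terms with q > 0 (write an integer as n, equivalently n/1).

3263/4096

Prefix values for blue red blue blue red red blue red blue blue blue blue blue via {L|R} + simplicity:
1 of 13 · b · max L 0 · min R +∞ gives 1
2 of 13 · br · max L 0 · min R 1 gives 1/2
3 of 13 · brb · max L 1/2 · min R 1 gives 3/4
4 of 13 · brbb · max L 3/4 · min R 1 gives 7/8
5 of 13 · brbbr · max L 3/4 · min R 7/8 gives 13/16
6 of 13 · brbbrr · max L 3/4 · min R 13/16 gives 25/32
7 of 13 · brbbrrb · max L 25/32 · min R 13/16 gives 51/64
8 of 13 · brbbrrbr · max L 25/32 · min R 51/64 gives 101/128
9 of 13 · brbbrrbrb · max L 101/128 · min R 51/64 gives 203/256
10 of 13 · brbbrrbrbb · max L 203/256 · min R 51/64 gives 407/512
11 of 13 · brbbrrbrbbb · max L 407/512 · min R 51/64 gives 815/1024
12 of 13 · brbbrrbrbbbb · max L 815/1024 · min R 51/64 gives 1631/2048
13 of 13 · brbbrrbrbbbbb · max L 1631/2048 · min R 51/64 gives 3263/4096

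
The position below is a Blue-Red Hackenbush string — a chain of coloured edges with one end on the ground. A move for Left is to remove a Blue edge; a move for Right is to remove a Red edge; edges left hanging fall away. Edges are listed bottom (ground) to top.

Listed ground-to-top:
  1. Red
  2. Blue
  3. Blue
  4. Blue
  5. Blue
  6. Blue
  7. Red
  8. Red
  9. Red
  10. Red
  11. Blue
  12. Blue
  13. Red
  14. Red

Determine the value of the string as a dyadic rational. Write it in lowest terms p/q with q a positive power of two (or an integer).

edge 1 of 14 (Red): { — | 0 } so -1
edge 2 of 14 (Blue): { -1 | 0 } so -1/2
edge 3 of 14 (Blue): { -1 -1/2 | 0 } so -1/4
edge 4 of 14 (Blue): { -1 -1/2 -1/4 | 0 } so -1/8
edge 5 of 14 (Blue): { -1 -1/2 -1/4 -1/8 | 0 } so -1/16
edge 6 of 14 (Blue): { -1 -1/2 -1/4 -1/8 -1/16 | 0 } so -1/32
edge 7 of 14 (Red): { -1 -1/2 -1/4 -1/8 -1/16 | -1/32 0 } so -3/64
edge 8 of 14 (Red): { -1 -1/2 -1/4 -1/8 -1/16 | -3/64 -1/32 0 } so -7/128
edge 9 of 14 (Red): { -1 -1/2 -1/4 -1/8 -1/16 | -7/128 -3/64 -1/32 0 } so -15/256
edge 10 of 14 (Red): { -1 -1/2 -1/4 -1/8 -1/16 | -15/256 -7/128 -3/64 -1/32 0 } so -31/512
edge 11 of 14 (Blue): { -1 -1/2 -1/4 -1/8 -1/16 -31/512 | -15/256 -7/128 -3/64 -1/32 0 } so -61/1024
edge 12 of 14 (Blue): { -1 -1/2 -1/4 -1/8 -1/16 -31/512 -61/1024 | -15/256 -7/128 -3/64 -1/32 0 } so -121/2048
edge 13 of 14 (Red): { -1 -1/2 -1/4 -1/8 -1/16 -31/512 -61/1024 | -121/2048 -15/256 -7/128 -3/64 -1/32 0 } so -243/4096
edge 14 of 14 (Red): { -1 -1/2 -1/4 -1/8 -1/16 -31/512 -61/1024 | -243/4096 -121/2048 -15/256 -7/128 -3/64 -1/32 0 } so -487/8192

-487/8192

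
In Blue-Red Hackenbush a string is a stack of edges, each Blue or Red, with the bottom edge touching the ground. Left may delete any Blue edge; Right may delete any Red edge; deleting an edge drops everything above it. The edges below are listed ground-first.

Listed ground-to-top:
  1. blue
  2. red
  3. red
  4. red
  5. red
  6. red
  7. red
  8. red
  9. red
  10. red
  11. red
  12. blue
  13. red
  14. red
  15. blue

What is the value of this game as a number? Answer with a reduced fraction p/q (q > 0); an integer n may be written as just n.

19/16384

Build G(s[:k]) for k = 1..15, string s = blue red red red red red red red red red red blue red red blue.
edge 1 of 15 (blue): { 0 | none } gives 1
edge 2 of 15 (red): { 0 | 1 } gives 1/2
edge 3 of 15 (red): { 0 | 1/2,1 } gives 1/4
edge 4 of 15 (red): { 0 | 1/4,1/2,1 } gives 1/8
edge 5 of 15 (red): { 0 | 1/8,1/4,1/2,1 } gives 1/16
edge 6 of 15 (red): { 0 | 1/16,1/8,1/4,1/2,1 } gives 1/32
edge 7 of 15 (red): { 0 | 1/32,1/16,1/8,1/4,1/2,1 } gives 1/64
edge 8 of 15 (red): { 0 | 1/64,1/32,1/16,1/8,1/4,1/2,1 } gives 1/128
edge 9 of 15 (red): { 0 | 1/128,1/64,1/32,1/16,1/8,1/4,1/2,1 } gives 1/256
edge 10 of 15 (red): { 0 | 1/256,1/128,1/64,1/32,1/16,1/8,1/4,1/2,1 } gives 1/512
edge 11 of 15 (red): { 0 | 1/512,1/256,1/128,1/64,1/32,1/16,1/8,1/4,1/2,1 } gives 1/1024
edge 12 of 15 (blue): { 0,1/1024 | 1/512,1/256,1/128,1/64,1/32,1/16,1/8,1/4,1/2,1 } gives 3/2048
edge 13 of 15 (red): { 0,1/1024 | 3/2048,1/512,1/256,1/128,1/64,1/32,1/16,1/8,1/4,1/2,1 } gives 5/4096
edge 14 of 15 (red): { 0,1/1024 | 5/4096,3/2048,1/512,1/256,1/128,1/64,1/32,1/16,1/8,1/4,1/2,1 } gives 9/8192
edge 15 of 15 (blue): { 0,1/1024,9/8192 | 5/4096,3/2048,1/512,1/256,1/128,1/64,1/32,1/16,1/8,1/4,1/2,1 } gives 19/16384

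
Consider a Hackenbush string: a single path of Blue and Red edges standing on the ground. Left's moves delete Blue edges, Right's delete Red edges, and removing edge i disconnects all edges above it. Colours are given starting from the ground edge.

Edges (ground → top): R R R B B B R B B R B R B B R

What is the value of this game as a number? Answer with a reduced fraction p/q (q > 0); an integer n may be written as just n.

R: Left { — }, Right { 0 } => simplest -1
RR: Left { — }, Right { -1; 0 } => simplest -2
RRR: Left { — }, Right { -2; -1; 0 } => simplest -3
RRRB: Left { -3 }, Right { -2; -1; 0 } => simplest -5/2
RRRBB: Left { -3; -5/2 }, Right { -2; -1; 0 } => simplest -9/4
RRRBBB: Left { -3; -5/2; -9/4 }, Right { -2; -1; 0 } => simplest -17/8
RRRBBBR: Left { -3; -5/2; -9/4 }, Right { -17/8; -2; -1; 0 } => simplest -35/16
RRRBBBRB: Left { -3; -5/2; -9/4; -35/16 }, Right { -17/8; -2; -1; 0 } => simplest -69/32
RRRBBBRBB: Left { -3; -5/2; -9/4; -35/16; -69/32 }, Right { -17/8; -2; -1; 0 } => simplest -137/64
RRRBBBRBBR: Left { -3; -5/2; -9/4; -35/16; -69/32 }, Right { -137/64; -17/8; -2; -1; 0 } => simplest -275/128
RRRBBBRBBRB: Left { -3; -5/2; -9/4; -35/16; -69/32; -275/128 }, Right { -137/64; -17/8; -2; -1; 0 } => simplest -549/256
RRRBBBRBBRBR: Left { -3; -5/2; -9/4; -35/16; -69/32; -275/128 }, Right { -549/256; -137/64; -17/8; -2; -1; 0 } => simplest -1099/512
RRRBBBRBBRBRB: Left { -3; -5/2; -9/4; -35/16; -69/32; -275/128; -1099/512 }, Right { -549/256; -137/64; -17/8; -2; -1; 0 } => simplest -2197/1024
RRRBBBRBBRBRBB: Left { -3; -5/2; -9/4; -35/16; -69/32; -275/128; -1099/512; -2197/1024 }, Right { -549/256; -137/64; -17/8; -2; -1; 0 } => simplest -4393/2048
RRRBBBRBBRBRBBR: Left { -3; -5/2; -9/4; -35/16; -69/32; -275/128; -1099/512; -2197/1024 }, Right { -4393/2048; -549/256; -137/64; -17/8; -2; -1; 0 } => simplest -8787/4096

-8787/4096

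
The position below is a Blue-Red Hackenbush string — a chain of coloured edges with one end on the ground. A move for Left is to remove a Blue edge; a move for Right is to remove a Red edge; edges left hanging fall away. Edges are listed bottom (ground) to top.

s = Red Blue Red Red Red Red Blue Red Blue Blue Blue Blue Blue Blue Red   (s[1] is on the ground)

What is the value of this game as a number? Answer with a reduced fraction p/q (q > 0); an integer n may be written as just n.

Recurse on prefixes of the 15-edge string Red Blue Red Red Red Red Blue Red Blue Blue Blue Blue Blue Blue Red:
edge 1 of 15 (Red): { ∅ | 0 } => -1
edge 2 of 15 (Blue): { -1 | 0 } => -1/2
edge 3 of 15 (Red): { -1 | -1/2; 0 } => -3/4
edge 4 of 15 (Red): { -1 | -3/4; -1/2; 0 } => -7/8
edge 5 of 15 (Red): { -1 | -7/8; -3/4; -1/2; 0 } => -15/16
edge 6 of 15 (Red): { -1 | -15/16; -7/8; -3/4; -1/2; 0 } => -31/32
edge 7 of 15 (Blue): { -1; -31/32 | -15/16; -7/8; -3/4; -1/2; 0 } => -61/64
edge 8 of 15 (Red): { -1; -31/32 | -61/64; -15/16; -7/8; -3/4; -1/2; 0 } => -123/128
edge 9 of 15 (Blue): { -1; -31/32; -123/128 | -61/64; -15/16; -7/8; -3/4; -1/2; 0 } => -245/256
edge 10 of 15 (Blue): { -1; -31/32; -123/128; -245/256 | -61/64; -15/16; -7/8; -3/4; -1/2; 0 } => -489/512
edge 11 of 15 (Blue): { -1; -31/32; -123/128; -245/256; -489/512 | -61/64; -15/16; -7/8; -3/4; -1/2; 0 } => -977/1024
edge 12 of 15 (Blue): { -1; -31/32; -123/128; -245/256; -489/512; -977/1024 | -61/64; -15/16; -7/8; -3/4; -1/2; 0 } => -1953/2048
edge 13 of 15 (Blue): { -1; -31/32; -123/128; -245/256; -489/512; -977/1024; -1953/2048 | -61/64; -15/16; -7/8; -3/4; -1/2; 0 } => -3905/4096
edge 14 of 15 (Blue): { -1; -31/32; -123/128; -245/256; -489/512; -977/1024; -1953/2048; -3905/4096 | -61/64; -15/16; -7/8; -3/4; -1/2; 0 } => -7809/8192
edge 15 of 15 (Red): { -1; -31/32; -123/128; -245/256; -489/512; -977/1024; -1953/2048; -3905/4096 | -7809/8192; -61/64; -15/16; -7/8; -3/4; -1/2; 0 } => -15619/16384

-15619/16384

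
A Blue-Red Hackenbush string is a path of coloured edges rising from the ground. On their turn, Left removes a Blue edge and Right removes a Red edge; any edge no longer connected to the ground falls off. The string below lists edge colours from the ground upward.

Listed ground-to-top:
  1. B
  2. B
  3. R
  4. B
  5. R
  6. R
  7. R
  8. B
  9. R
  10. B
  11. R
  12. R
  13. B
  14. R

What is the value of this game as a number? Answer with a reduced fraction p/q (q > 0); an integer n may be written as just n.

Build g(s[:k]) for k = 1..14, string s = B B R B R R R B R B R R B R.
B: Left { 0 }, Right { none } — simplest 1
BB: Left { 0; 1 }, Right { none } — simplest 2
BBR: Left { 0; 1 }, Right { 2 } — simplest 3/2
BBRB: Left { 0; 1; 3/2 }, Right { 2 } — simplest 7/4
BBRBR: Left { 0; 1; 3/2 }, Right { 7/4; 2 } — simplest 13/8
BBRBRR: Left { 0; 1; 3/2 }, Right { 13/8; 7/4; 2 } — simplest 25/16
BBRBRRR: Left { 0; 1; 3/2 }, Right { 25/16; 13/8; 7/4; 2 } — simplest 49/32
BBRBRRRB: Left { 0; 1; 3/2; 49/32 }, Right { 25/16; 13/8; 7/4; 2 } — simplest 99/64
BBRBRRRBR: Left { 0; 1; 3/2; 49/32 }, Right { 99/64; 25/16; 13/8; 7/4; 2 } — simplest 197/128
BBRBRRRBRB: Left { 0; 1; 3/2; 49/32; 197/128 }, Right { 99/64; 25/16; 13/8; 7/4; 2 } — simplest 395/256
BBRBRRRBRBR: Left { 0; 1; 3/2; 49/32; 197/128 }, Right { 395/256; 99/64; 25/16; 13/8; 7/4; 2 } — simplest 789/512
BBRBRRRBRBRR: Left { 0; 1; 3/2; 49/32; 197/128 }, Right { 789/512; 395/256; 99/64; 25/16; 13/8; 7/4; 2 } — simplest 1577/1024
BBRBRRRBRBRRB: Left { 0; 1; 3/2; 49/32; 197/128; 1577/1024 }, Right { 789/512; 395/256; 99/64; 25/16; 13/8; 7/4; 2 } — simplest 3155/2048
BBRBRRRBRBRRBR: Left { 0; 1; 3/2; 49/32; 197/128; 1577/1024 }, Right { 3155/2048; 789/512; 395/256; 99/64; 25/16; 13/8; 7/4; 2 } — simplest 6309/4096

6309/4096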